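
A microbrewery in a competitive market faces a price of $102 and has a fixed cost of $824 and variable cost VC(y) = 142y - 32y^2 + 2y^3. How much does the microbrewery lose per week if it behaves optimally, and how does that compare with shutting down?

Profit = -$24 at y = 10

AVC = 142 - 32y + 2y^2 has its minimum $14 at y = 8; price $102 clears that bar, so the firm operates.
MC = 142 - 64y + 6y^2. Setting P = MC and taking the root on the rising branch gives y* = 10.
TR = 102·10 = 1020. TC = 824 + 220 = 1044. Profit = 1020 − 1044 = -$24.
That loss of $24 beats the $824 the firm would lose by shutting down; producing recovers $800 of fixed cost.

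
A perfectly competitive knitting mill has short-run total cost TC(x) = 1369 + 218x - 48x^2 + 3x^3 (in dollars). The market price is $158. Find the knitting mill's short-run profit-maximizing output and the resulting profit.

AVC = 218 - 48x + 3x^2 has its minimum $26 at x = 8; price $158 clears that bar, so the firm operates.
With MC = 218 - 96x + 9x^2, P = MC on the upward-sloping part at x* = 10.
TR = 158·10 = 1580. TC = 1369 + 380 = 1749. Profit = 1580 − 1749 = -$169.
By producing, the firm covers all variable cost plus $1200 of fixed cost; shutting down would lose the full $1369.

Profit = -$169 at x = 10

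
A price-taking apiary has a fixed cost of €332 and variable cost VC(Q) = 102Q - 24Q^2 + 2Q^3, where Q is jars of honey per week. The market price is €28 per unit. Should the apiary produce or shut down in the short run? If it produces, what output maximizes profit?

Strip out fixed cost: VC = 102Q - 24Q^2 + 2Q^3. Then AVC = 102 - 24Q + 2Q^2 and MC = 102 - 48Q + 6Q^2.
The AVC parabola has its vertex at Q = 24/4 = 6, where AVC = 102 - 24·6 + 2·6^2 = €30.
Since P = €28 < min AVC = €30, price fails to cover variable cost at any output.
The firm minimizes its loss by shutting down and losing only its fixed cost of €332.

Shut down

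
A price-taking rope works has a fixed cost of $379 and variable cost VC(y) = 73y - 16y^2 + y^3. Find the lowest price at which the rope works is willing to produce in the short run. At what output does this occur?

$9 per unit, at y = 8

Short-run supply begins at min AVC. From VC = 73y - 16y^2 + y^3, AVC = 73 - 16y + y^2.
At the minimum of AVC, MC = AVC. MC = 73 - 32y + 3y^2; setting MC = AVC gives 2y^2 - 16y = 0, so y = 8. min AVC = 9.
So the shutdown price is $9.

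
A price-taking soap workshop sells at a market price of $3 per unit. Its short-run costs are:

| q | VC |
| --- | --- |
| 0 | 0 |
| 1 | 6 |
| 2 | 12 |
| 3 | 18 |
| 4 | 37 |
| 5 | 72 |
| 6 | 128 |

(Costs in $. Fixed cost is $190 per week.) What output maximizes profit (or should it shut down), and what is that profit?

q = 0 (shut down); profit = -$190

Tabulate TR − TC: q=0: -190; q=1: -193; q=2: -196; q=3: -199; q=4: -215; q=5: -247; q=6: -300.
Profit is highest at q = 0. Equivalently, the lowest AVC in the table is 6/1 ≈ $6 at q = 1, and P = $3 falls below it — price never covers variable cost, so the firm shuts down and loses only its fixed cost.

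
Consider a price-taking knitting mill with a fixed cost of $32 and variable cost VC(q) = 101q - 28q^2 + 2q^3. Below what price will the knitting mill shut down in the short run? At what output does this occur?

$3 per unit, at q = 7

Short-run supply begins at min AVC. From VC = 101q - 28q^2 + 2q^3, AVC = 101 - 28q + 2q^2.
At the minimum of AVC, MC = AVC. MC = 101 - 56q + 6q^2; setting MC = AVC gives 4q^2 - 28q = 0, so q = 7. min AVC = 3.
The firm shuts down for any P below $3.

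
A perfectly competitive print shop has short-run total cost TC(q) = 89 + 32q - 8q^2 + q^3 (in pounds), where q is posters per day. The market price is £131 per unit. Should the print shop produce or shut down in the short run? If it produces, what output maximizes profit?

From TC, MC = TC'(q) = 32 - 16q + 3q^2 and AVC = VC/q = 32 - 8q + q^2.
AVC is minimized where dAVC/dq = -8 + 2q = 0, at q = 4; min AVC = 32 - 8·4 + 4^2 = £16.
P = £131 exceeds min AVC = £16, so the firm stays open.
Solving P = MC: -99 - 16q + 3q^2 = 0 ⇒ q = -11/3 or 9. On the upward-sloping branch, q* = 9.
Check: AVC at q = 9 is £41 ≤ P, so revenue covers variable cost.
Profit = P·q − TC = 131·9 − 458 = £721.

Produce at q = 9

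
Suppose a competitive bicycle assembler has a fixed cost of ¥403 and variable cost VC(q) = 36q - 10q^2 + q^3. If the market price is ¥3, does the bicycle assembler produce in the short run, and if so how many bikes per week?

Strip out fixed cost: VC = 36q - 10q^2 + q^3. Then AVC = 36 - 10q + q^2 and MC = 36 - 20q + 3q^2.
AVC hits its minimum where MC = AVC, at q = 5, giving min AVC = 36 - 10·5 + 5^2 = ¥11.
With P < min AVC (¥3 < ¥11), every unit sold adds to the loss.
Shutting down limits the loss to fixed cost, ¥403.

Shut down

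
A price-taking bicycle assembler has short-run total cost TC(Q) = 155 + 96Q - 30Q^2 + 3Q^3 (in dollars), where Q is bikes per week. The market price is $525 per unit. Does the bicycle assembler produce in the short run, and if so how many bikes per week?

Variable cost is VC = 96Q - 30Q^2 + 3Q^3, so AVC = VC/Q = 96 - 30Q + 3Q^2 and MC = dTC/dQ = 96 - 60Q + 9Q^2.
AVC is minimized where dAVC/dQ = -30 + 6Q = 0, at Q = 5; min AVC = 96 - 30·5 + 3·5^2 = $21.
Since P = $525 ≥ min AVC = $21, price covers variable cost and the firm should produce.
Set P = MC: 525 = 96 - 60Q + 9Q^2 → -429 - 60Q + 9Q^2 = 0. The roots are Q = -13/3 and Q = 11; the profit-maximizing output is on the rising part of MC, so Q* = 11.
Check: AVC at Q = 11 is $129 ≤ P, so revenue covers variable cost.
Profit = P·Q − TC = 525·11 − 1574 = $4201.

Produce at Q = 11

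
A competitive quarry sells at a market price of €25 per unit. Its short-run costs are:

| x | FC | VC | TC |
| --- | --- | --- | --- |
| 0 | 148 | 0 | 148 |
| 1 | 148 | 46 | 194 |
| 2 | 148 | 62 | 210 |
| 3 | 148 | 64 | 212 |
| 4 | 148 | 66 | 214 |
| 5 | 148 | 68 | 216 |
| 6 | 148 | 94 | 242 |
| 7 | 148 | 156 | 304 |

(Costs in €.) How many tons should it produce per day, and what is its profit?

Profit at each row (π = 25x − TC): x=0: -148; x=1: -169; x=2: -160; x=3: -137; x=4: -114; x=5: -91; x=6: -92; x=7: -129.
Profit is maximized at x = 5. AVC there is 68/5 = €13.60 ≤ P, so producing beats shutting down (which would give -€148).

x = 5; profit = -€91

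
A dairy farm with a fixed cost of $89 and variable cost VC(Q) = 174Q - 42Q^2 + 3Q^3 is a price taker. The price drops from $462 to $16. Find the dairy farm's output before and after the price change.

Output falls from 12 to 0 (the firm shuts down)

MC = 174 - 84Q + 9Q^2; the shutdown threshold is min AVC = $27 (at Q = 7).
At P = $462 ≥ min AVC, set P = MC on the rising branch: Q = 12.
At P = $16 < min AVC = $27, price no longer covers variable cost at any output, so the firm shuts down: Q = 0.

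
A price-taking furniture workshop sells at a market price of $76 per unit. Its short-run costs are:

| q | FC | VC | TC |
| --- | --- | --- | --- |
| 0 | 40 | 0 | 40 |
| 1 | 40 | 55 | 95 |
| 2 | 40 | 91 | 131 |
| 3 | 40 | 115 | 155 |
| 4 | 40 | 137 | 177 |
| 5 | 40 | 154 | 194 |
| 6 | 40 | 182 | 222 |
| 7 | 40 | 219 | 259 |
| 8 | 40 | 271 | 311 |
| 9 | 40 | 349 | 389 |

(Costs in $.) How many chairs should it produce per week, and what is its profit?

Tabulate TR − TC: q=0: -40; q=1: -19; q=2: 21; q=3: 73; q=4: 127; q=5: 186; q=6: 234; q=7: 273; q=8: 297; q=9: 295.
Profit is maximized at q = 8. AVC there is 271/8 = $33.88 ≤ P, so producing beats shutting down (which would give -$40).

q = 8; profit = $297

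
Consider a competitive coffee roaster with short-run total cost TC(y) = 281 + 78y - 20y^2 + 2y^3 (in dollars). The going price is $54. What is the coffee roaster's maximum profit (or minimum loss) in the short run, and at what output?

AVC = 78 - 20y + 2y^2 has its minimum $28 at y = 5; price $54 clears that bar, so the firm operates.
MC = 78 - 40y + 6y^2. Setting P = MC and taking the root on the rising branch gives y* = 6.
TR = 54·6 = 324. TC = 281 + 180 = 461. Profit = 324 − 461 = -$137.
By producing, the firm covers all variable cost plus $144 of fixed cost; shutting down would lose the full $281.

Profit = -$137 at y = 6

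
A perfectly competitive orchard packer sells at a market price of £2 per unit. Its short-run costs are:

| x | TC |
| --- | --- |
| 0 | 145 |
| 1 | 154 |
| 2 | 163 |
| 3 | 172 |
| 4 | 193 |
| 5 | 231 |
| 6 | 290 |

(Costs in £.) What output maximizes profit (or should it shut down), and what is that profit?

x = 0 (shut down); profit = -£145

Compute π = P·x − TC at each output: x=0: -145; x=1: -152; x=2: -159; x=3: -166; x=4: -185; x=5: -221; x=6: -278.
Profit is highest at x = 0. Equivalently, the lowest AVC in the table is 9/1 ≈ £9 at x = 1, and P = £2 falls below it — price never covers variable cost, so the firm shuts down and loses only its fixed cost.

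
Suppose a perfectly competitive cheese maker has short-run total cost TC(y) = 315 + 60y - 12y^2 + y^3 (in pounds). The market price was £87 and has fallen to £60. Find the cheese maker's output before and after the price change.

Output falls from 9 to 8

AVC = 60 - 12y + y^2, minimized at y = 6 where min AVC = £24. MC = 60 - 24y + 3y^2.
At P = £87 ≥ min AVC, set P = MC on the rising branch: y = 9.
At P = £60 ≥ min AVC, set P = MC: y = 8. The firm stays open but cuts output.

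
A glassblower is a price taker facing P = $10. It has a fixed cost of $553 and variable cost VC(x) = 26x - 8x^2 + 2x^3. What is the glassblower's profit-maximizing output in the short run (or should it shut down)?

From TC, MC = TC'(x) = 26 - 16x + 6x^2 and AVC = VC/x = 26 - 8x + 2x^2.
AVC is minimized where dAVC/dx = -8 + 4x = 0, at x = 2; min AVC = 26 - 8·2 + 2·2^2 = $18.
P = $10 lies below min AVC = $18; no output level covers variable cost.
The firm minimizes its loss by shutting down and losing only its fixed cost of $553.

Shut down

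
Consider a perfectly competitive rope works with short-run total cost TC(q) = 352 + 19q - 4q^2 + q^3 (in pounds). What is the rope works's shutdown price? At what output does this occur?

£15 per unit, at q = 2

The firm shuts down when price falls below the minimum of average variable cost. AVC = VC/q = 19 - 4q + q^2.
At the minimum of AVC, MC = AVC. MC = 19 - 8q + 3q^2; setting MC = AVC gives 2q^2 - 4q = 0, so q = 2. min AVC = 15.
The firm shuts down for any P below £15.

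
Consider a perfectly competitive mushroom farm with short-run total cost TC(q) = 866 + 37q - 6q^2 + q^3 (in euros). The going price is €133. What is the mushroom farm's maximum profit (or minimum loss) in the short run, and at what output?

AVC = 37 - 6q + q^2; min AVC = €28 at q = 3. Since P = €133 ≥ min AVC, the firm produces.
With MC = 37 - 12q + 3q^2, P = MC on the upward-sloping part at q* = 8.
TR = 133·8 = 1064. TC = 866 + 424 = 1290. Profit = 1064 − 1290 = -€226.
Shutting down would mean losing the fixed cost of €866, so operating at a loss of €226 is better by €640.

Profit = -€226 at q = 8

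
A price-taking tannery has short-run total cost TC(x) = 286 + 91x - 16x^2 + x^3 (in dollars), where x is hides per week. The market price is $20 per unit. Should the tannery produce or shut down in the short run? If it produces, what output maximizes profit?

From TC, MC = TC'(x) = 91 - 32x + 3x^2 and AVC = VC/x = 91 - 16x + x^2.
AVC hits its minimum where MC = AVC, at x = 8, giving min AVC = 91 - 16·8 + 8^2 = $27.
With P < min AVC ($20 < $27), every unit sold adds to the loss.
The firm minimizes its loss by shutting down and losing only its fixed cost of $286.

Shut down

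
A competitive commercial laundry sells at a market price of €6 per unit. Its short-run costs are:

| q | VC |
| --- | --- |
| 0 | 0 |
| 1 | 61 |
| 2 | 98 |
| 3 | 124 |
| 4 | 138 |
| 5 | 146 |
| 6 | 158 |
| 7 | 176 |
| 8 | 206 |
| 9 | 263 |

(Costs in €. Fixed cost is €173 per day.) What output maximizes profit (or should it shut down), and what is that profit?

Compute π = P·q − TC at each output: q=0: -173; q=1: -228; q=2: -259; q=3: -279; q=4: -287; q=5: -289; q=6: -295; q=7: -307; q=8: -331; q=9: -382.
Profit is highest at q = 0. Equivalently, the lowest AVC in the table is 176/7 ≈ €25.14 at q = 7, and P = €6 falls below it — price never covers variable cost, so the firm shuts down and loses only its fixed cost.

q = 0 (shut down); profit = -€173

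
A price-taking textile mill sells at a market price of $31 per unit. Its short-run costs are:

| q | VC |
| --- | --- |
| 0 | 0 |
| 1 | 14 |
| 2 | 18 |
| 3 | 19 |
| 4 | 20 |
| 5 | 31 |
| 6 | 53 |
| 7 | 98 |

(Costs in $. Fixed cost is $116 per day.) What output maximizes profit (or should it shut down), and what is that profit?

Profit at each row (π = 31q − TC): q=0: -116; q=1: -99; q=2: -72; q=3: -42; q=4: -12; q=5: 8; q=6: 17; q=7: 3.
Profit is maximized at q = 6. AVC there is 53/6 = $8.83 ≤ P, so producing beats shutting down (which would give -$116).

q = 6; profit = $17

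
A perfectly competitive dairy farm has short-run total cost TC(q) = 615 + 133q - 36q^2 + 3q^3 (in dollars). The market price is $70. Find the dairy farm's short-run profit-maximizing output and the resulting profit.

AVC = 133 - 36q + 3q^2 has its minimum $25 at q = 6; price $70 clears that bar, so the firm operates.
MC = 133 - 72q + 9q^2. Setting P = MC and taking the root on the rising branch gives q* = 7.
TR = 70·7 = 490. TC = 615 + 196 = 811. Profit = 490 − 811 = -$321.
By producing, the firm covers all variable cost plus $294 of fixed cost; shutting down would lose the full $615.

Profit = -$321 at q = 7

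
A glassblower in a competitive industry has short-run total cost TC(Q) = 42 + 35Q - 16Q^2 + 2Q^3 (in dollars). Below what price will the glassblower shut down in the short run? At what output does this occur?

$3 per unit, at Q = 4

Short-run supply begins at min AVC. From VC = 35Q - 16Q^2 + 2Q^3, AVC = 35 - 16Q + 2Q^2.
dAVC/dQ = -16 + 4Q = 0 gives Q = 4. min AVC = 35 - 16·4 + 2·4^2 = 3.
For P < $3 the firm produces nothing.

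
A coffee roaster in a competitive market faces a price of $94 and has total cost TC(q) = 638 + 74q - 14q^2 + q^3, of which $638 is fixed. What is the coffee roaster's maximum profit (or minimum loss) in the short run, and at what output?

Profit = -$38 at q = 10

AVC = 74 - 14q + q^2 has its minimum $25 at q = 7; price $94 clears that bar, so the firm operates.
MC = 74 - 28q + 3q^2. Setting P = MC and taking the root on the rising branch gives q* = 10.
TR = 94·10 = 940. TC = 638 + 340 = 978. Profit = 940 − 978 = -$38.
That loss of $38 beats the $638 the firm would lose by shutting down; producing recovers $600 of fixed cost.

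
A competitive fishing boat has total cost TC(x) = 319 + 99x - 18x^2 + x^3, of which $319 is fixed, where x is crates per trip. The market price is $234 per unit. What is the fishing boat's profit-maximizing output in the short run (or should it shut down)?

From TC, MC = TC'(x) = 99 - 36x + 3x^2 and AVC = VC/x = 99 - 18x + x^2.
AVC is minimized where dAVC/dx = -18 + 2x = 0, at x = 9; min AVC = 99 - 18·9 + 9^2 = $18.
P = $234 exceeds min AVC = $18, so the firm stays open.
P = MC gives -135 - 36x + 3x^2 = 0, with roots -3 and 15. Take the larger (rising MC): x* = 15.
Check: AVC at x = 15 is $54 ≤ P, so revenue covers variable cost.
Profit = P·x − TC = 234·15 − 1129 = $2381.

Produce at x = 15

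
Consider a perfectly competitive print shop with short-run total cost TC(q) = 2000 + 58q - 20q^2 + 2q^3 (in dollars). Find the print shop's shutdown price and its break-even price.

AVC = 58 - 20q + 2q^2; minimized at q = 5, giving min AVC = $8. That is the shutdown price.
ATC = 2000/q + 58 - 20q + 2q^2. Setting dATC/dq = −2000/q^2 − 20 + 4q = 0 gives q = 10 (since 4·10^3 − 20·10^2 = 2000).
min ATC = 2000/10 + 58 − 20·10 + 2·10^2 = $258. That is the break-even price.
Between these two prices the firm operates at a loss; above $258 it earns a profit.

Shutdown price = $8; break-even price = $258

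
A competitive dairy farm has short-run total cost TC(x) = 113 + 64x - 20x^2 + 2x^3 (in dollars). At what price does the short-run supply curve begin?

$14 per unit

The shutdown price is the minimum of AVC. VC = 64x - 20x^2 + 2x^3, so AVC = 64 - 20x + 2x^2.
At the minimum of AVC, MC = AVC. MC = 64 - 40x + 6x^2; setting MC = AVC gives 4x^2 - 20x = 0, so x = 5. min AVC = 14.
So the shutdown price is $14.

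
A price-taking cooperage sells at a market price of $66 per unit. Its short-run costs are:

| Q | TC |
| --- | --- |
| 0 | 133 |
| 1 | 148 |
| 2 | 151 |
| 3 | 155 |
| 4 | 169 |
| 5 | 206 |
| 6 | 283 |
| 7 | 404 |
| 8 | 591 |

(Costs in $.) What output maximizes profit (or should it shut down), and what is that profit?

Tabulate TR − TC: Q=0: -133; Q=1: -82; Q=2: -19; Q=3: 43; Q=4: 95; Q=5: 124; Q=6: 113; Q=7: 58; Q=8: -63.
Profit is maximized at Q = 5. AVC there is 73/5 = $14.60 ≤ P, so producing beats shutting down (which would give -$133).

Q = 5; profit = $124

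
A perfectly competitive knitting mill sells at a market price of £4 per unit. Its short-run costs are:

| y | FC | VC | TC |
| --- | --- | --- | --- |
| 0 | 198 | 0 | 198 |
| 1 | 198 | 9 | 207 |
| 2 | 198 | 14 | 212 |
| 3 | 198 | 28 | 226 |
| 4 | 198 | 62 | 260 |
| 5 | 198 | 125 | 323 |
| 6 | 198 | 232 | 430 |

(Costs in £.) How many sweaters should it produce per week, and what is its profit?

Profit at each row (π = 4y − TC): y=0: -198; y=1: -203; y=2: -204; y=3: -214; y=4: -244; y=5: -303; y=6: -406.
Profit is highest at y = 0. Equivalently, the lowest AVC in the table is 14/2 ≈ £7 at y = 2, and P = £4 falls below it — price never covers variable cost, so the firm shuts down and loses only its fixed cost.

y = 0 (shut down); profit = -£198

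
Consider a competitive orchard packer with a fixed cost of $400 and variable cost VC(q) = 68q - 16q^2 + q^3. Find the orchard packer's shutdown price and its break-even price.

Shutdown price = $4; break-even price = $48

AVC = 68 - 16q + q^2; minimized at q = 8, giving min AVC = $4. That is the shutdown price.
ATC = 400/q + 68 - 16q + q^2. Setting dATC/dq = −400/q^2 − 16 + 2q = 0 gives q = 10 (since 2·10^3 − 16·10^2 = 400).
min ATC = 400/10 + 68 − 16·10 + 10^2 = $48. That is the break-even price.
Between these two prices the firm operates at a loss; above $48 it earns a profit.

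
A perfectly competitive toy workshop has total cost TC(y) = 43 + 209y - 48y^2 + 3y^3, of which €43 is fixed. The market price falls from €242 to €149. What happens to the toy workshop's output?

MC = 209 - 96y + 9y^2; the shutdown threshold is min AVC = €17 (at y = 8).
At P = €242 ≥ min AVC, set P = MC on the rising branch: y = 11.
At P = €149 ≥ min AVC, set P = MC: y = 10. The firm stays open but cuts output.

Output falls from 11 to 10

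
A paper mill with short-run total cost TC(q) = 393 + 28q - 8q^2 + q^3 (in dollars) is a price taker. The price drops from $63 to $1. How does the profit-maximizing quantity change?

MC = 28 - 16q + 3q^2; the shutdown threshold is min AVC = $12 (at q = 4).
At P = $63 ≥ min AVC, set P = MC on the rising branch: q = 7.
At P = $1 < min AVC = $12, price no longer covers variable cost at any output, so the firm shuts down: q = 0.

Output falls from 7 to 0 (the firm shuts down)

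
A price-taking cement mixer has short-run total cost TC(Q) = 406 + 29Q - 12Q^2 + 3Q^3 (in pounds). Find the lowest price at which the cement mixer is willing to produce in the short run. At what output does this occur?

£17 per unit, at Q = 2

The firm shuts down when price falls below the minimum of average variable cost. AVC = VC/Q = 29 - 12Q + 3Q^2.
At the minimum of AVC, MC = AVC. MC = 29 - 24Q + 9Q^2; setting MC = AVC gives 6Q^2 - 12Q = 0, so Q = 2. min AVC = 17.
The firm shuts down for any P below £17.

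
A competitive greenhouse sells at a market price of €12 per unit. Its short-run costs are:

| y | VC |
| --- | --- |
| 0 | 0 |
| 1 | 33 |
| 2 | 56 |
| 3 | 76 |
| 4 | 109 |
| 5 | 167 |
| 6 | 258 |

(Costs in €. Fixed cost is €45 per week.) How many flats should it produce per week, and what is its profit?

y = 0 (shut down); profit = -€45

Profit at each row (π = 12y − TC): y=0: -45; y=1: -66; y=2: -77; y=3: -85; y=4: -106; y=5: -152; y=6: -231.
Profit is highest at y = 0. Equivalently, the lowest AVC in the table is 76/3 ≈ €25.33 at y = 3, and P = €12 falls below it — price never covers variable cost, so the firm shuts down and loses only its fixed cost.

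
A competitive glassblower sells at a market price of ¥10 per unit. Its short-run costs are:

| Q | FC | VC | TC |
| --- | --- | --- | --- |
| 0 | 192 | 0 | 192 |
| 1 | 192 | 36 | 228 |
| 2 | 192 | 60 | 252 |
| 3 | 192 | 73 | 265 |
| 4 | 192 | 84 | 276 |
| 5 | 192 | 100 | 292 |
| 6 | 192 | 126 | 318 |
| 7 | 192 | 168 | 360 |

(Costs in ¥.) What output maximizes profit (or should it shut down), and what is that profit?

Q = 0 (shut down); profit = -¥192

Tabulate TR − TC: Q=0: -192; Q=1: -218; Q=2: -232; Q=3: -235; Q=4: -236; Q=5: -242; Q=6: -258; Q=7: -290.
Profit is highest at Q = 0. Equivalently, the lowest AVC in the table is 100/5 ≈ ¥20 at Q = 5, and P = ¥10 falls below it — price never covers variable cost, so the firm shuts down and loses only its fixed cost.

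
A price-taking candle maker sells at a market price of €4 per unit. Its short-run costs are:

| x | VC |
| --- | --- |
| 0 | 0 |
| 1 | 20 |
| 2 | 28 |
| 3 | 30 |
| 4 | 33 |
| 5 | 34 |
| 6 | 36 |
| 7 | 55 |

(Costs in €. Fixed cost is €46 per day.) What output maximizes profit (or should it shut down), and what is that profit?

x = 0 (shut down); profit = -€46

Profit at each row (π = 4x − TC): x=0: -46; x=1: -62; x=2: -66; x=3: -64; x=4: -63; x=5: -60; x=6: -58; x=7: -73.
Profit is highest at x = 0. Equivalently, the lowest AVC in the table is 36/6 ≈ €6 at x = 6, and P = €4 falls below it — price never covers variable cost, so the firm shuts down and loses only its fixed cost.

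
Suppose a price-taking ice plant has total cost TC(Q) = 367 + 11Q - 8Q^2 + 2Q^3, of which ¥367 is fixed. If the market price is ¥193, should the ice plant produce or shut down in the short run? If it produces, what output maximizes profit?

Produce at Q = 7

Variable cost is VC = 11Q - 8Q^2 + 2Q^3, so AVC = VC/Q = 11 - 8Q + 2Q^2 and MC = dTC/dQ = 11 - 16Q + 6Q^2.
AVC is minimized where dAVC/dQ = -8 + 4Q = 0, at Q = 2; min AVC = 11 - 8·2 + 2·2^2 = ¥3.
P = ¥193 exceeds min AVC = ¥3, so the firm stays open.
Solving P = MC: -182 - 16Q + 6Q^2 = 0 ⇒ Q = -13/3 or 7. On the upward-sloping branch, Q* = 7.
Check: AVC at Q = 7 is ¥53 ≤ P, so revenue covers variable cost.
Profit = P·Q − TC = 193·7 − 738 = ¥613.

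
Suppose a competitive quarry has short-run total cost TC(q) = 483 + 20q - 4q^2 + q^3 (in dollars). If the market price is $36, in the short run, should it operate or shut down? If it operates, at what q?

From TC, MC = TC'(q) = 20 - 8q + 3q^2 and AVC = VC/q = 20 - 4q + q^2.
AVC is minimized where dAVC/dq = -4 + 2q = 0, at q = 2; min AVC = 20 - 4·2 + 2^2 = $16.
Since P = $36 ≥ min AVC = $16, price covers variable cost and the firm should produce.
Solving P = MC: -16 - 8q + 3q^2 = 0 ⇒ q = -4/3 or 4. On the upward-sloping branch, q* = 4.
Check: AVC at q = 4 is $20 ≤ P, so revenue covers variable cost.
Profit = P·q − TC = 36·4 − 563 = -$419, a loss, but smaller than the $483 fixed cost the firm would lose by shutting down.

Produce at q = 4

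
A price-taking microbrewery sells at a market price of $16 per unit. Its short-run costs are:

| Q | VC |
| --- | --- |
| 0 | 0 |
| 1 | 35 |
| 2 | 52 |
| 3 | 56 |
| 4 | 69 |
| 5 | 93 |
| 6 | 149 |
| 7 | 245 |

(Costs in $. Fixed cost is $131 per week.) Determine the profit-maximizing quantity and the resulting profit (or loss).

Compute π = P·Q − TC at each output: Q=0: -131; Q=1: -150; Q=2: -151; Q=3: -139; Q=4: -136; Q=5: -144; Q=6: -184; Q=7: -264.
Profit is highest at Q = 0. Equivalently, the lowest AVC in the table is 69/4 ≈ $17.25 at Q = 4, and P = $16 falls below it — price never covers variable cost, so the firm shuts down and loses only its fixed cost.

Q = 0 (shut down); profit = -$131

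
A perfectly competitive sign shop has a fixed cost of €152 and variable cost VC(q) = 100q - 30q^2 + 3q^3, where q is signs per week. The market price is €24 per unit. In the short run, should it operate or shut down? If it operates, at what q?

Strip out fixed cost: VC = 100q - 30q^2 + 3q^3. Then AVC = 100 - 30q + 3q^2 and MC = 100 - 60q + 9q^2.
The AVC parabola has its vertex at q = 30/6 = 5, where AVC = 100 - 30·5 + 3·5^2 = €25.
Since P = €24 < min AVC = €25, price fails to cover variable cost at any output.
Shutting down limits the loss to fixed cost, €152.

Shut down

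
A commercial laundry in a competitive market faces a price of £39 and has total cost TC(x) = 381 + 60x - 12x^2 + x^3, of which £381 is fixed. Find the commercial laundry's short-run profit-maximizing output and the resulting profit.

AVC = 60 - 12x + x^2; min AVC = £24 at x = 6. Since P = £39 ≥ min AVC, the firm produces.
With MC = 60 - 24x + 3x^2, P = MC on the upward-sloping part at x* = 7.
TR = 39·7 = 273. TC = 381 + 175 = 556. Profit = 273 − 556 = -£283.
Shutting down would mean losing the fixed cost of £381, so operating at a loss of £283 is better by £98.

Profit = -£283 at x = 7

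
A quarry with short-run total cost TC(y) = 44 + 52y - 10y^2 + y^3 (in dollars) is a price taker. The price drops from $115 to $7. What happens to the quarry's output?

Output falls from 9 to 0 (the firm shuts down)

MC = 52 - 20y + 3y^2; the shutdown threshold is min AVC = $27 (at y = 5).
At P = $115 ≥ min AVC, set P = MC on the rising branch: y = 9.
At P = $7 < min AVC = $27, price no longer covers variable cost at any output, so the firm shuts down: y = 0.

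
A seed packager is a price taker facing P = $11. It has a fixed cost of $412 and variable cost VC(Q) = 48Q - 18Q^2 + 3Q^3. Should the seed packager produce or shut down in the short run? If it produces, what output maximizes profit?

Strip out fixed cost: VC = 48Q - 18Q^2 + 3Q^3. Then AVC = 48 - 18Q + 3Q^2 and MC = 48 - 36Q + 9Q^2.
AVC is minimized where dAVC/dQ = -18 + 6Q = 0, at Q = 3; min AVC = 48 - 18·3 + 3·3^2 = $21.
With P < min AVC ($11 < $21), every unit sold adds to the loss.
Shutting down limits the loss to fixed cost, $412.

Shut down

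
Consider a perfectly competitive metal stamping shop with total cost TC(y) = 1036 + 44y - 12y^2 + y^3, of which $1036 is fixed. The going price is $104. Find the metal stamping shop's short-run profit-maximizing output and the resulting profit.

Profit = -$236 at y = 10

AVC = 44 - 12y + y^2; min AVC = $8 at y = 6. Since P = $104 ≥ min AVC, the firm produces.
MC = 44 - 24y + 3y^2. Setting P = MC and taking the root on the rising branch gives y* = 10.
TR = 104·10 = 1040. TC = 1036 + 240 = 1276. Profit = 1040 − 1276 = -$236.
That loss of $236 beats the $1036 the firm would lose by shutting down; producing recovers $800 of fixed cost.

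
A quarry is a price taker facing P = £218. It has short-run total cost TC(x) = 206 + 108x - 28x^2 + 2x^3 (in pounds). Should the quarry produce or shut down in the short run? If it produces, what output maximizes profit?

Produce at x = 11

Variable cost is VC = 108x - 28x^2 + 2x^3, so AVC = VC/x = 108 - 28x + 2x^2 and MC = dTC/dx = 108 - 56x + 6x^2.
AVC hits its minimum where MC = AVC, at x = 7, giving min AVC = 108 - 28·7 + 2·7^2 = £10.
Because £218 ≥ £10, revenue can cover variable cost; the firm operates.
P = MC gives -110 - 56x + 6x^2 = 0, with roots -5/3 and 11. Take the larger (rising MC): x* = 11.
Check: AVC at x = 11 is £42 ≤ P, so revenue covers variable cost.
Profit = P·x − TC = 218·11 − 668 = £1730.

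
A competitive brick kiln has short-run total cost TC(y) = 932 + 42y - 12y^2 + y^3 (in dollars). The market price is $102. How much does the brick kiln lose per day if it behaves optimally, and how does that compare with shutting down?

AVC = 42 - 12y + y^2 has its minimum $6 at y = 6; price $102 clears that bar, so the firm operates.
With MC = 42 - 24y + 3y^2, P = MC on the upward-sloping part at y* = 10.
TR = 102·10 = 1020. TC = 932 + 220 = 1152. Profit = 1020 − 1152 = -$132.
Shutting down would mean losing the fixed cost of $932, so operating at a loss of $132 is better by $800.

Profit = -$132 at y = 10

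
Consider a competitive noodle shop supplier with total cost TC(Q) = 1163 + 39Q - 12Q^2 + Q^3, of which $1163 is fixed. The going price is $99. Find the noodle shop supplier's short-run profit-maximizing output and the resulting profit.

Profit = -$363 at Q = 10

AVC = 39 - 12Q + Q^2; min AVC = $3 at Q = 6. Since P = $99 ≥ min AVC, the firm produces.
With MC = 39 - 24Q + 3Q^2, P = MC on the upward-sloping part at Q* = 10.
TR = 99·10 = 990. TC = 1163 + 190 = 1353. Profit = 990 − 1353 = -$363.
Shutting down would mean losing the fixed cost of $1163, so operating at a loss of $363 is better by $800.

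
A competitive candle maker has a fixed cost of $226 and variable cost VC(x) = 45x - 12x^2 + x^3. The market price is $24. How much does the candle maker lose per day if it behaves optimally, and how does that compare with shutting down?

Profit = -$128 at x = 7

AVC = 45 - 12x + x^2; min AVC = $9 at x = 6. Since P = $24 ≥ min AVC, the firm produces.
MC = 45 - 24x + 3x^2. Setting P = MC and taking the root on the rising branch gives x* = 7.
TR = 24·7 = 168. TC = 226 + 70 = 296. Profit = 168 − 296 = -$128.
That loss of $128 beats the $226 the firm would lose by shutting down; producing recovers $98 of fixed cost.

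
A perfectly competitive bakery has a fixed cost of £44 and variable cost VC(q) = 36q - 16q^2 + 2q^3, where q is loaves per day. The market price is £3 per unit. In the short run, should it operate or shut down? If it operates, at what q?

Shut down

Variable cost is VC = 36q - 16q^2 + 2q^3, so AVC = VC/q = 36 - 16q + 2q^2 and MC = dTC/dq = 36 - 32q + 6q^2.
AVC is minimized where dAVC/dq = -16 + 4q = 0, at q = 4; min AVC = 36 - 16·4 + 2·4^2 = £4.
Since P = £3 < min AVC = £4, price fails to cover variable cost at any output.
The firm minimizes its loss by shutting down and losing only its fixed cost of £44.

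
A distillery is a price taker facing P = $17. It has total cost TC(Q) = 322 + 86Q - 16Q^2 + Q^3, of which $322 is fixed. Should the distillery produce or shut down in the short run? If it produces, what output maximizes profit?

Strip out fixed cost: VC = 86Q - 16Q^2 + Q^3. Then AVC = 86 - 16Q + Q^2 and MC = 86 - 32Q + 3Q^2.
AVC hits its minimum where MC = AVC, at Q = 8, giving min AVC = 86 - 16·8 + 8^2 = $22.
With P < min AVC ($17 < $22), every unit sold adds to the loss.
Shutting down limits the loss to fixed cost, $322.

Shut down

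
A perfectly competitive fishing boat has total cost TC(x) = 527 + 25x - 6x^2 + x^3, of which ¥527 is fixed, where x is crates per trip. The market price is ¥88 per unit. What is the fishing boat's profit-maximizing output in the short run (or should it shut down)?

Variable cost is VC = 25x - 6x^2 + x^3, so AVC = VC/x = 25 - 6x + x^2 and MC = dTC/dx = 25 - 12x + 3x^2.
The AVC parabola has its vertex at x = 6/2 = 3, where AVC = 25 - 6·3 + 3^2 = ¥16.
Since P = ¥88 ≥ min AVC = ¥16, price covers variable cost and the firm should produce.
Set P = MC: 88 = 25 - 12x + 3x^2 → -63 - 12x + 3x^2 = 0. The roots are x = -3 and x = 7; the profit-maximizing output is on the rising part of MC, so x* = 7.
Check: AVC at x = 7 is ¥32 ≤ P, so revenue covers variable cost.
Profit = P·x − TC = 88·7 − 751 = -¥135, a loss, but smaller than the ¥527 fixed cost the firm would lose by shutting down.

Produce at x = 7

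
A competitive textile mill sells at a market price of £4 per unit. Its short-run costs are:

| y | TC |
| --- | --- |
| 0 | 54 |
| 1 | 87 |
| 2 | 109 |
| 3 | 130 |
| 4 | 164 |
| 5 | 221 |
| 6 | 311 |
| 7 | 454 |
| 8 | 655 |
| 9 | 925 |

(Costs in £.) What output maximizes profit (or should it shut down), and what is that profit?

Compute π = P·y − TC at each output: y=0: -54; y=1: -83; y=2: -101; y=3: -118; y=4: -148; y=5: -201; y=6: -287; y=7: -426; y=8: -623; y=9: -889.
Profit is highest at y = 0. Equivalently, the lowest AVC in the table is 76/3 ≈ £25.33 at y = 3, and P = £4 falls below it — price never covers variable cost, so the firm shuts down and loses only its fixed cost.

y = 0 (shut down); profit = -£54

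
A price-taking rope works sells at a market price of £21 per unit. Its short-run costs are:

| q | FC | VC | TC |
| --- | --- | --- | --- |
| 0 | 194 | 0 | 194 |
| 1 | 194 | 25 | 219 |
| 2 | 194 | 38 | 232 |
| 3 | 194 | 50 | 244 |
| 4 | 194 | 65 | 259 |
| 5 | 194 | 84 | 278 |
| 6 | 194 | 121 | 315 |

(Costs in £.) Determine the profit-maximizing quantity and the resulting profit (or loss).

q = 5; profit = -£173

Profit at each row (π = 21q − TC): q=0: -194; q=1: -198; q=2: -190; q=3: -181; q=4: -175; q=5: -173; q=6: -189.
Profit is maximized at q = 5. AVC there is 84/5 = £16.80 ≤ P, so producing beats shutting down (which would give -£194).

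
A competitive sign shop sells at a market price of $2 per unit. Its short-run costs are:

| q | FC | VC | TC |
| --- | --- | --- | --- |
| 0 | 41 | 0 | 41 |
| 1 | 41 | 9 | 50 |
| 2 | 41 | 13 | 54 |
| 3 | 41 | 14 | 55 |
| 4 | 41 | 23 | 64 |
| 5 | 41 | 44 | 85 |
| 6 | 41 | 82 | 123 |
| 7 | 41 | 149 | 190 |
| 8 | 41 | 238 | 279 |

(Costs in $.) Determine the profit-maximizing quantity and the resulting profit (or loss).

Tabulate TR − TC: q=0: -41; q=1: -48; q=2: -50; q=3: -49; q=4: -56; q=5: -75; q=6: -111; q=7: -176; q=8: -263.
Profit is highest at q = 0. Equivalently, the lowest AVC in the table is 14/3 ≈ $4.67 at q = 3, and P = $2 falls below it — price never covers variable cost, so the firm shuts down and loses only its fixed cost.

q = 0 (shut down); profit = -$41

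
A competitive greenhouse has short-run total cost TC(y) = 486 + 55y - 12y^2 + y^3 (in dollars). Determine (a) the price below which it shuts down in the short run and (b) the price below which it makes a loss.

Shutdown price = $19; break-even price = $82

Shutdown price = min AVC. AVC = 55 - 12y + y^2, with vertex at y = 6 and minimum $19.
ATC = 486/y + 55 - 12y + y^2. Setting dATC/dy = −486/y^2 − 12 + 2y = 0 gives y = 9 (since 2·9^3 − 12·9^2 = 486).
min ATC = 486/9 + 55 − 12·9 + 9^2 = $82. That is the break-even price.
Between these two prices the firm operates at a loss; above $82 it earns a profit.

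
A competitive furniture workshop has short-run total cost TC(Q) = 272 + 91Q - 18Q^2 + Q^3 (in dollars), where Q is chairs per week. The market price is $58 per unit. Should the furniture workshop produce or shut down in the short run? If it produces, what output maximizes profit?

Variable cost is VC = 91Q - 18Q^2 + Q^3, so AVC = VC/Q = 91 - 18Q + Q^2 and MC = dTC/dQ = 91 - 36Q + 3Q^2.
AVC is minimized where dAVC/dQ = -18 + 2Q = 0, at Q = 9; min AVC = 91 - 18·9 + 9^2 = $10.
Since P = $58 ≥ min AVC = $10, price covers variable cost and the firm should produce.
P = MC gives 33 - 36Q + 3Q^2 = 0, with roots 1 and 11. Take the larger (rising MC): Q* = 11.
Check: AVC at Q = 11 is $14 ≤ P, so revenue covers variable cost.
Profit = P·Q − TC = 58·11 − 426 = $212.

Produce at Q = 11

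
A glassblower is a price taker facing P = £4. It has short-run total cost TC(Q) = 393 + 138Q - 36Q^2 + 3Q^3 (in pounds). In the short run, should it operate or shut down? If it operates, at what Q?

From TC, MC = TC'(Q) = 138 - 72Q + 9Q^2 and AVC = VC/Q = 138 - 36Q + 3Q^2.
AVC hits its minimum where MC = AVC, at Q = 6, giving min AVC = 138 - 36·6 + 3·6^2 = £30.
With P < min AVC (£4 < £30), every unit sold adds to the loss.
Best response: produce nothing and absorb the £393 fixed cost.

Shut down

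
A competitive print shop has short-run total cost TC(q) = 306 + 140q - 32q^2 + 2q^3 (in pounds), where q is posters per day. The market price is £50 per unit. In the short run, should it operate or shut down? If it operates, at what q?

Produce at q = 9

Strip out fixed cost: VC = 140q - 32q^2 + 2q^3. Then AVC = 140 - 32q + 2q^2 and MC = 140 - 64q + 6q^2.
The AVC parabola has its vertex at q = 32/4 = 8, where AVC = 140 - 32·8 + 2·8^2 = £12.
Since P = £50 ≥ min AVC = £12, price covers variable cost and the firm should produce.
Solving P = MC: 90 - 64q + 6q^2 = 0 ⇒ q = 5/3 or 9. On the upward-sloping branch, q* = 9.
Check: AVC at q = 9 is £14 ≤ P, so revenue covers variable cost.
Profit = P·q − TC = 50·9 − 432 = £18.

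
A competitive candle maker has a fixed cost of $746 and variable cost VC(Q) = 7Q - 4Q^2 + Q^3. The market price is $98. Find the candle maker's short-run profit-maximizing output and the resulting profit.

Profit = -$256 at Q = 7

AVC = 7 - 4Q + Q^2 has its minimum $3 at Q = 2; price $98 clears that bar, so the firm operates.
MC = 7 - 8Q + 3Q^2. Setting P = MC and taking the root on the rising branch gives Q* = 7.
TR = 98·7 = 686. TC = 746 + 196 = 942. Profit = 686 − 942 = -$256.
That loss of $256 beats the $746 the firm would lose by shutting down; producing recovers $490 of fixed cost.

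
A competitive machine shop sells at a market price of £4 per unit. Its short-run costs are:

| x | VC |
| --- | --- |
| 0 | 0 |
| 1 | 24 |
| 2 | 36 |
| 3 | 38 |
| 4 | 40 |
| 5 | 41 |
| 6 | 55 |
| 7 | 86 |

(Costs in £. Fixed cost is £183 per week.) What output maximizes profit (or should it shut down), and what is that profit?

Tabulate TR − TC: x=0: -183; x=1: -203; x=2: -211; x=3: -209; x=4: -207; x=5: -204; x=6: -214; x=7: -241.
Profit is highest at x = 0. Equivalently, the lowest AVC in the table is 41/5 ≈ £8.20 at x = 5, and P = £4 falls below it — price never covers variable cost, so the firm shuts down and loses only its fixed cost.

x = 0 (shut down); profit = -£183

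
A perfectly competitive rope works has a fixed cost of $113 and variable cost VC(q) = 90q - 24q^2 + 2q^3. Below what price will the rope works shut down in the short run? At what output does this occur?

The shutdown price is the minimum of AVC. VC = 90q - 24q^2 + 2q^3, so AVC = 90 - 24q + 2q^2.
At the minimum of AVC, MC = AVC. MC = 90 - 48q + 6q^2; setting MC = AVC gives 4q^2 - 24q = 0, so q = 6. min AVC = 18.
So the shutdown price is $18.

$18 per unit, at q = 6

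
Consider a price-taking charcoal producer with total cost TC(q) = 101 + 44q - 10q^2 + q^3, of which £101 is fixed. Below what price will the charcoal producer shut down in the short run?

The firm shuts down when price falls below the minimum of average variable cost. AVC = VC/q = 44 - 10q + q^2.
At the minimum of AVC, MC = AVC. MC = 44 - 20q + 3q^2; setting MC = AVC gives 2q^2 - 10q = 0, so q = 5. min AVC = 19.
So the shutdown price is £19.

£19 per unit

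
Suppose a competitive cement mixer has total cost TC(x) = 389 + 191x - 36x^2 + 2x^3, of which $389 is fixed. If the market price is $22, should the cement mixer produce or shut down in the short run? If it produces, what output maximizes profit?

Shut down

Strip out fixed cost: VC = 191x - 36x^2 + 2x^3. Then AVC = 191 - 36x + 2x^2 and MC = 191 - 72x + 6x^2.
AVC is minimized where dAVC/dx = -36 + 4x = 0, at x = 9; min AVC = 191 - 36·9 + 2·9^2 = $29.
With P < min AVC ($22 < $29), every unit sold adds to the loss.
The firm minimizes its loss by shutting down and losing only its fixed cost of $389.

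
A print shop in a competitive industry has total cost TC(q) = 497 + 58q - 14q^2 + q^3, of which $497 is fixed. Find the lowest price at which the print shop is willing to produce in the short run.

Short-run supply begins at min AVC. From VC = 58q - 14q^2 + q^3, AVC = 58 - 14q + q^2.
At the minimum of AVC, MC = AVC. MC = 58 - 28q + 3q^2; setting MC = AVC gives 2q^2 - 14q = 0, so q = 7. min AVC = 9.
The firm shuts down for any P below $9.

$9 per unit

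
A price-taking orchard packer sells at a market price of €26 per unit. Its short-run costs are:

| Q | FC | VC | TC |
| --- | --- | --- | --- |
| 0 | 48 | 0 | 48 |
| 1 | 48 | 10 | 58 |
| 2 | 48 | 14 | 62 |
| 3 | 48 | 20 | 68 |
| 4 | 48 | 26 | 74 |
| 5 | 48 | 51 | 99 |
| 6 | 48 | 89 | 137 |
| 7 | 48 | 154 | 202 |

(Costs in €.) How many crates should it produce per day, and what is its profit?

Tabulate TR − TC: Q=0: -48; Q=1: -32; Q=2: -10; Q=3: 10; Q=4: 30; Q=5: 31; Q=6: 19; Q=7: -20.
Profit is maximized at Q = 5. AVC there is 51/5 = €10.20 ≤ P, so producing beats shutting down (which would give -€48).

Q = 5; profit = €31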